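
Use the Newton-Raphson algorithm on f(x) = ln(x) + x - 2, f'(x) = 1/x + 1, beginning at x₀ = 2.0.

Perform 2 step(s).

f(x) = ln(x) + x - 2
f'(x) = 1/x + 1
x₀ = 2.0

Newton-Raphson formula: x_{n+1} = x_n - f(x_n)/f'(x_n)

Iteration 1:
  f(2.000000) = 0.693147
  f'(2.000000) = 1.500000
  x_1 = 2.000000 - 0.693147/1.500000 = 1.537902
Iteration 2:
  f(1.537902) = -0.031679
  f'(1.537902) = 1.650237
  x_2 = 1.537902 - (-0.031679)/1.650237 = 1.557099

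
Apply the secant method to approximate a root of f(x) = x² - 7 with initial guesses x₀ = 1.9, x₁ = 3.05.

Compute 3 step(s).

f(x) = x² - 7
x₀ = 1.9, x₁ = 3.05

Secant formula: x_{n+1} = x_n - f(x_n)(x_n - x_{n-1})/(f(x_n) - f(x_{n-1}))

Iteration 1:
  f(1.900000) = -3.390000
  f(3.050000) = 2.302500
  x_2 = 3.050000 - 2.302500×(3.050000 - 1.900000)/(2.302500 - (-3.390000))
       = 2.584848
Iteration 2:
  f(3.050000) = 2.302500
  f(2.584848) = -0.318558
  x_3 = 2.584848 - (-0.318558)×(2.584848 - 3.050000)/(-0.318558 - 2.302500)
       = 2.641382
Iteration 3:
  f(2.584848) = -0.318558
  f(2.641382) = -0.023101
  x_4 = 2.641382 - (-0.023101)×(2.641382 - 2.584848)/(-0.023101 - (-0.318558))
       = 2.645802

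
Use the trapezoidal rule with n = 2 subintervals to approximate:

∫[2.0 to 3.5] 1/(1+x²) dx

f(x) = 1/(1+x²)
a = 2.0, b = 3.5, n = 2
h = (b - a)/n = 0.750000

Trapezoidal rule: (h/2)[f(x₀) + 2f(x₁) + 2f(x₂) + ... + f(xₙ)]

x_0 = 2.0000, f(x_0) = 0.200000, coefficient = 1
x_1 = 2.7500, f(x_1) = 0.116788, coefficient = 2
x_2 = 3.5000, f(x_2) = 0.075472, coefficient = 1

I ≈ (0.750000/2) × 0.509048 = 0.190893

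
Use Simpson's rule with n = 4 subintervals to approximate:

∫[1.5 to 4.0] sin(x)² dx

f(x) = sin(x)²
a = 1.5, b = 4.0, n = 4
h = (b - a)/n = 0.625000

Simpson's rule: (h/3)[f(x₀) + 4f(x₁) + 2f(x₂) + ... + f(xₙ)]

x_0 = 1.5000, f(x_0) = 0.994996, coefficient = 1
x_1 = 2.1250, f(x_1) = 0.723044, coefficient = 4
x_2 = 2.7500, f(x_2) = 0.145665, coefficient = 2
x_3 = 3.3750, f(x_3) = 0.053497, coefficient = 4
x_4 = 4.0000, f(x_4) = 0.572750, coefficient = 1

I ≈ (0.625000/3) × 4.965239 = 1.034425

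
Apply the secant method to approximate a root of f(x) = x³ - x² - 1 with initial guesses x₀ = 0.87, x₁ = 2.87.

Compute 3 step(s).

f(x) = x³ - x² - 1
x₀ = 0.87, x₁ = 2.87

Secant formula: x_{n+1} = x_n - f(x_n)(x_n - x_{n-1})/(f(x_n) - f(x_{n-1}))

Iteration 1:
  f(0.870000) = -1.098397
  f(2.870000) = 14.403003
  x_2 = 2.870000 - 14.403003×(2.870000 - 0.870000)/(14.403003 - (-1.098397))
       = 1.011716
Iteration 2:
  f(2.870000) = 14.403003
  f(1.011716) = -0.988008
  x_3 = 1.011716 - (-0.988008)×(1.011716 - 2.870000)/(-0.988008 - 14.403003)
       = 1.131006
Iteration 3:
  f(1.011716) = -0.988008
  f(1.131006) = -0.832420
  x_4 = 1.131006 - (-0.832420)×(1.131006 - 1.011716)/(-0.832420 - (-0.988008))
       = 1.769229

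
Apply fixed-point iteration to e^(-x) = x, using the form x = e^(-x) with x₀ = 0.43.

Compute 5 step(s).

Equation: e^(-x) = x
Fixed-point form: x = e^(-x)
x₀ = 0.43

x_1 = g(0.430000) = 0.650509
x_2 = g(0.650509) = 0.521780
x_3 = g(0.521780) = 0.593463
x_4 = g(0.593463) = 0.552411
x_5 = g(0.552411) = 0.575561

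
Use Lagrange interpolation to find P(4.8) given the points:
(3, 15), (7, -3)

Lagrange interpolation formula:
P(x) = Σ yᵢ × Lᵢ(x)
where Lᵢ(x) = Π_{j≠i} (x - xⱼ)/(xᵢ - xⱼ)

L_0(4.8) = (4.8 - 7)/(3 - 7) = 0.550000
L_1(4.8) = (4.8 - 3)/(7 - 3) = 0.450000

P(4.8) = 15×L_0(4.8) + (-3)×L_1(4.8)
P(4.8) = 6.900000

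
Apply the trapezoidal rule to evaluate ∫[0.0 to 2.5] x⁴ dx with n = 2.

f(x) = x⁴
a = 0.0, b = 2.5, n = 2
h = (b - a)/n = 1.250000

Trapezoidal rule: (h/2)[f(x₀) + 2f(x₁) + 2f(x₂) + ... + f(xₙ)]

x_0 = 0.0000, f(x_0) = 0.000000, coefficient = 1
x_1 = 1.2500, f(x_1) = 2.441406, coefficient = 2
x_2 = 2.5000, f(x_2) = 39.062500, coefficient = 1

I ≈ (1.250000/2) × 43.945312 = 27.465820
Exact value: 19.531250
Error: 7.934570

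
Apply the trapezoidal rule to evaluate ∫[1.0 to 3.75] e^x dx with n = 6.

f(x) = e^x
a = 1.0, b = 3.75, n = 6
h = (b - a)/n = 0.458333

Trapezoidal rule: (h/2)[f(x₀) + 2f(x₁) + 2f(x₂) + ... + f(xₙ)]

x_0 = 1.0000, f(x_0) = 2.718282, coefficient = 1
x_1 = 1.4583, f(x_1) = 4.298789, coefficient = 2
x_2 = 1.9167, f(x_2) = 6.798260, coefficient = 2
x_3 = 2.3750, f(x_3) = 10.751013, coefficient = 2
x_4 = 2.8333, f(x_4) = 17.002040, coefficient = 2
x_5 = 3.2917, f(x_5) = 26.887639, coefficient = 2
x_6 = 3.7500, f(x_6) = 42.521082, coefficient = 1

I ≈ (0.458333/2) × 176.714846 = 40.497152
Exact value: 39.802800
Error: 0.694352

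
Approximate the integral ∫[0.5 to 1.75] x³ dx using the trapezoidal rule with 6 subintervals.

f(x) = x³
a = 0.5, b = 1.75, n = 6
h = (b - a)/n = 0.208333

Trapezoidal rule: (h/2)[f(x₀) + 2f(x₁) + 2f(x₂) + ... + f(xₙ)]

x_0 = 0.5000, f(x_0) = 0.125000, coefficient = 1
x_1 = 0.7083, f(x_1) = 0.355396, coefficient = 2
x_2 = 0.9167, f(x_2) = 0.770255, coefficient = 2
x_3 = 1.1250, f(x_3) = 1.423828, coefficient = 2
x_4 = 1.3333, f(x_4) = 2.370370, coefficient = 2
x_5 = 1.5417, f(x_5) = 3.664135, coefficient = 2
x_6 = 1.7500, f(x_6) = 5.359375, coefficient = 1

I ≈ (0.208333/2) × 22.652344 = 2.359619
Exact value: 2.329102
Error: 0.030518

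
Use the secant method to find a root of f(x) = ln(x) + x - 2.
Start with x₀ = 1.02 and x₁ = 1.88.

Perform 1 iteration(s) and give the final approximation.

f(x) = ln(x) + x - 2
x₀ = 1.02, x₁ = 1.88

Secant formula: x_{n+1} = x_n - f(x_n)(x_n - x_{n-1})/(f(x_n) - f(x_{n-1}))

Iteration 1:
  f(1.020000) = -0.960197
  f(1.880000) = 0.511272
  x_2 = 1.880000 - 0.511272×(1.880000 - 1.020000)/(0.511272 - (-0.960197))
       = 1.581187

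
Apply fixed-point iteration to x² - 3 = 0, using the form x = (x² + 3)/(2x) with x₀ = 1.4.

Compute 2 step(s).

Equation: x² - 3 = 0
Fixed-point form: x = (x² + 3)/(2x)
x₀ = 1.4

x_1 = g(1.400000) = 1.771429
x_2 = g(1.771429) = 1.732488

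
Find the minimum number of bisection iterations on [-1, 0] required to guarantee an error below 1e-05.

We need (b-a)/2^n ≤ 1e-05
(0 - (-1))/2^n ≤ 1e-05
1/2^n ≤ 1e-05
2^n ≥ 100000
n ≥ log₂(100000) = 16.61
n ≥ 17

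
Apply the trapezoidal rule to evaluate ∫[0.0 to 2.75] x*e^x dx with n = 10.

f(x) = x*e^x
a = 0.0, b = 2.75, n = 10
h = (b - a)/n = 0.275000

Trapezoidal rule: (h/2)[f(x₀) + 2f(x₁) + 2f(x₂) + ... + f(xₙ)]

x_0 = 0.0000, f(x_0) = 0.000000, coefficient = 1
x_1 = 0.2750, f(x_1) = 0.362046, coefficient = 2
x_2 = 0.5500, f(x_2) = 0.953289, coefficient = 2
x_3 = 0.8250, f(x_3) = 1.882552, coefficient = 2
x_4 = 1.1000, f(x_4) = 3.304583, coefficient = 2
x_5 = 1.3750, f(x_5) = 5.438230, coefficient = 2
x_6 = 1.6500, f(x_6) = 8.591517, coefficient = 2
x_7 = 1.9250, f(x_7) = 13.196161, coefficient = 2
x_8 = 2.2000, f(x_8) = 19.855030, coefficient = 2
x_9 = 2.4750, f(x_9) = 29.407225, coefficient = 2
x_10 = 2.7500, f(x_10) = 43.017238, coefficient = 1

I ≈ (0.275000/2) × 208.998503 = 28.737294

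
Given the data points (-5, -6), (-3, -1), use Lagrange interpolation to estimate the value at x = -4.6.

Lagrange interpolation formula:
P(x) = Σ yᵢ × Lᵢ(x)
where Lᵢ(x) = Π_{j≠i} (x - xⱼ)/(xᵢ - xⱼ)

L_0(-4.6) = (-4.6 - (-3))/(-5 - (-3)) = 0.800000
L_1(-4.6) = (-4.6 - (-5))/(-3 - (-5)) = 0.200000

P(-4.6) = (-6)×L_0(-4.6) + (-1)×L_1(-4.6)
P(-4.6) = -5.000000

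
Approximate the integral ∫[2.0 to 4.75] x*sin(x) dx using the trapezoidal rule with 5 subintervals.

f(x) = x*sin(x)
a = 2.0, b = 4.75, n = 5
h = (b - a)/n = 0.550000

Trapezoidal rule: (h/2)[f(x₀) + 2f(x₁) + 2f(x₂) + ... + f(xₙ)]

x_0 = 2.0000, f(x_0) = 1.818595, coefficient = 1
x_1 = 2.5500, f(x_1) = 1.422093, coefficient = 2
x_2 = 3.1000, f(x_2) = 0.128900, coefficient = 2
x_3 = 3.6500, f(x_3) = -1.776771, coefficient = 2
x_4 = 4.2000, f(x_4) = -3.660618, coefficient = 2
x_5 = 4.7500, f(x_5) = -4.746641, coefficient = 1

I ≈ (0.550000/2) × -10.700838 = -2.942730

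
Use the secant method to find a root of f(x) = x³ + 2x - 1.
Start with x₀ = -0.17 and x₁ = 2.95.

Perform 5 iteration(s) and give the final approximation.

f(x) = x³ + 2x - 1
x₀ = -0.17, x₁ = 2.95

Secant formula: x_{n+1} = x_n - f(x_n)(x_n - x_{n-1})/(f(x_n) - f(x_{n-1}))

Iteration 1:
  f(-0.170000) = -1.344913
  f(2.950000) = 30.572375
  x_2 = 2.950000 - 30.572375×(2.950000 - (-0.170000))/(30.572375 - (-1.344913))
       = -0.038531
Iteration 2:
  f(2.950000) = 30.572375
  f(-0.038531) = -1.077120
  x_3 = -0.038531 - (-1.077120)×(-0.038531 - 2.950000)/(-1.077120 - 30.572375)
       = 0.063177
Iteration 3:
  f(-0.038531) = -1.077120
  f(0.063177) = -0.873394
  x_4 = 0.063177 - (-0.873394)×(0.063177 - (-0.038531))/(-0.873394 - (-1.077120))
       = 0.499211
Iteration 4:
  f(0.063177) = -0.873394
  f(0.499211) = 0.122831
  x_5 = 0.499211 - 0.122831×(0.499211 - 0.063177)/(0.122831 - (-0.873394))
       = 0.445450
Iteration 5:
  f(0.499211) = 0.122831
  f(0.445450) = -0.020713
  x_6 = 0.445450 - (-0.020713)×(0.445450 - 0.499211)/(-0.020713 - 0.122831)
       = 0.453207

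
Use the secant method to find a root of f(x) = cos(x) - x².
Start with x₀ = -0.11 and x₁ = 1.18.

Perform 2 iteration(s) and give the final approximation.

f(x) = cos(x) - x²
x₀ = -0.11, x₁ = 1.18

Secant formula: x_{n+1} = x_n - f(x_n)(x_n - x_{n-1})/(f(x_n) - f(x_{n-1}))

Iteration 1:
  f(-0.110000) = 0.981856
  f(1.180000) = -1.011475
  x_2 = 1.180000 - (-1.011475)×(1.180000 - (-0.110000))/(-1.011475 - 0.981856)
       = 0.525416
Iteration 2:
  f(1.180000) = -1.011475
  f(0.525416) = 0.589054
  x_3 = 0.525416 - 0.589054×(0.525416 - 1.180000)/(0.589054 - (-1.011475))
       = 0.766327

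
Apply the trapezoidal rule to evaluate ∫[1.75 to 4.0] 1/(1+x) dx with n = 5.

f(x) = 1/(1+x)
a = 1.75, b = 4.0, n = 5
h = (b - a)/n = 0.450000

Trapezoidal rule: (h/2)[f(x₀) + 2f(x₁) + 2f(x₂) + ... + f(xₙ)]

x_0 = 1.7500, f(x_0) = 0.363636, coefficient = 1
x_1 = 2.2000, f(x_1) = 0.312500, coefficient = 2
x_2 = 2.6500, f(x_2) = 0.273973, coefficient = 2
x_3 = 3.1000, f(x_3) = 0.243902, coefficient = 2
x_4 = 3.5500, f(x_4) = 0.219780, coefficient = 2
x_5 = 4.0000, f(x_5) = 0.200000, coefficient = 1

I ≈ (0.450000/2) × 2.663947 = 0.599388
Exact value: 0.597837
Error: 0.001551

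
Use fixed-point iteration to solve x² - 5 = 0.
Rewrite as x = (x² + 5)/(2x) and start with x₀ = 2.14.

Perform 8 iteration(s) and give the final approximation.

Equation: x² - 5 = 0
Fixed-point form: x = (x² + 5)/(2x)
x₀ = 2.14

x_1 = g(2.140000) = 2.238224
x_2 = g(2.238224) = 2.236069
x_3 = g(2.236069) = 2.236068
x_4 = g(2.236068) = 2.236068
x_5 = g(2.236068) = 2.236068
x_6 = g(2.236068) = 2.236068
x_7 = g(2.236068) = 2.236068
x_8 = g(2.236068) = 2.236068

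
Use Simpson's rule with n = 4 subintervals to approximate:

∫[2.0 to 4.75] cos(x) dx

f(x) = cos(x)
a = 2.0, b = 4.75, n = 4
h = (b - a)/n = 0.687500

Simpson's rule: (h/3)[f(x₀) + 4f(x₁) + 2f(x₂) + ... + f(xₙ)]

x_0 = 2.0000, f(x_0) = -0.416147, coefficient = 1
x_1 = 2.6875, f(x_1) = -0.898659, coefficient = 4
x_2 = 3.3750, f(x_2) = -0.972884, coefficient = 2
x_3 = 4.0625, f(x_3) = -0.605098, coefficient = 4
x_4 = 4.7500, f(x_4) = 0.037602, coefficient = 1

I ≈ (0.687500/3) × -8.339342 = -1.911099
Exact value: -1.908590
Error: 0.002509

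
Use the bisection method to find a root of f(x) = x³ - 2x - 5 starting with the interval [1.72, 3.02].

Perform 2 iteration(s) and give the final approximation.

f(x) = x³ - 2x - 5
Initial interval: [1.72, 3.02]

Iteration 1:
  c_1 = (1.720000 + 3.020000)/2 = 2.370000
  f(c_1) = f(2.370000) = 3.572053
  f(a) × f(c) < 0, new interval: [1.720000, 2.370000]
Iteration 2:
  c_2 = (1.720000 + 2.370000)/2 = 2.045000
  f(c_2) = f(2.045000) = -0.537759
  f(a) × f(c) ≥ 0, new interval: [2.045000, 2.370000]

After 2 iteration(s), the approximation is c_2 = 2.045000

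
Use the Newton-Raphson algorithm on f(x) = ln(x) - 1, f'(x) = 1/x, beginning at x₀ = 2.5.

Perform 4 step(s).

f(x) = ln(x) - 1
f'(x) = 1/x
x₀ = 2.5

Newton-Raphson formula: x_{n+1} = x_n - f(x_n)/f'(x_n)

Iteration 1:
  f(2.500000) = -0.083709
  f'(2.500000) = 0.400000
  x_1 = 2.500000 - (-0.083709)/0.400000 = 2.709273
Iteration 2:
  f(2.709273) = -0.003320
  f'(2.709273) = 0.369103
  x_2 = 2.709273 - (-0.003320)/0.369103 = 2.718267
Iteration 3:
  f(2.718267) = -0.000005
  f'(2.718267) = 0.367881
  x_3 = 2.718267 - (-0.000005)/0.367881 = 2.718282
Iteration 4:
  f(2.718282) = 0.000000
  f'(2.718282) = 0.367879
  x_4 = 2.718282 - 0.000000/0.367879 = 2.718282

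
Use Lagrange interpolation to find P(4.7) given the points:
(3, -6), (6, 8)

Lagrange interpolation formula:
P(x) = Σ yᵢ × Lᵢ(x)
where Lᵢ(x) = Π_{j≠i} (x - xⱼ)/(xᵢ - xⱼ)

L_0(4.7) = (4.7 - 6)/(3 - 6) = 0.433333
L_1(4.7) = (4.7 - 3)/(6 - 3) = 0.566667

P(4.7) = (-6)×L_0(4.7) + 8×L_1(4.7)
P(4.7) = 1.933333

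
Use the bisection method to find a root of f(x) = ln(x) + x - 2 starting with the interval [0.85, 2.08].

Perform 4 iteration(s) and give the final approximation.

f(x) = ln(x) + x - 2
Initial interval: [0.85, 2.08]

Iteration 1:
  c_1 = (0.850000 + 2.080000)/2 = 1.465000
  f(c_1) = f(1.465000) = -0.153145
  f(a) × f(c) ≥ 0, new interval: [1.465000, 2.080000]
Iteration 2:
  c_2 = (1.465000 + 2.080000)/2 = 1.772500
  f(c_2) = f(1.772500) = 0.344891
  f(a) × f(c) < 0, new interval: [1.465000, 1.772500]
Iteration 3:
  c_3 = (1.465000 + 1.772500)/2 = 1.618750
  f(c_3) = f(1.618750) = 0.100404
  f(a) × f(c) < 0, new interval: [1.465000, 1.618750]
Iteration 4:
  c_4 = (1.465000 + 1.618750)/2 = 1.541875
  f(c_4) = f(1.541875) = -0.025126
  f(a) × f(c) ≥ 0, new interval: [1.541875, 1.618750]

After 4 iteration(s), the approximation is c_4 = 1.541875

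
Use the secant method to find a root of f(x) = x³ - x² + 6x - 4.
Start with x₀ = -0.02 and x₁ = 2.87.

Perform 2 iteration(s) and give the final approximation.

f(x) = x³ - x² + 6x - 4
x₀ = -0.02, x₁ = 2.87

Secant formula: x_{n+1} = x_n - f(x_n)(x_n - x_{n-1})/(f(x_n) - f(x_{n-1}))

Iteration 1:
  f(-0.020000) = -4.120408
  f(2.870000) = 28.623003
  x_2 = 2.870000 - 28.623003×(2.870000 - (-0.020000))/(28.623003 - (-4.120408))
       = 0.343676
Iteration 2:
  f(2.870000) = 28.623003
  f(0.343676) = -2.015467
  x_3 = 0.343676 - (-2.015467)×(0.343676 - 2.870000)/(-2.015467 - 28.623003)
       = 0.509863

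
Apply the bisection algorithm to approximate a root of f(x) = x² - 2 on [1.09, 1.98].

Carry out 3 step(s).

f(x) = x² - 2
Initial interval: [1.09, 1.98]

Iteration 1:
  c_1 = (1.090000 + 1.980000)/2 = 1.535000
  f(c_1) = f(1.535000) = 0.356225
  f(a) × f(c) < 0, new interval: [1.090000, 1.535000]
Iteration 2:
  c_2 = (1.090000 + 1.535000)/2 = 1.312500
  f(c_2) = f(1.312500) = -0.277344
  f(a) × f(c) ≥ 0, new interval: [1.312500, 1.535000]
Iteration 3:
  c_3 = (1.312500 + 1.535000)/2 = 1.423750
  f(c_3) = f(1.423750) = 0.027064
  f(a) × f(c) < 0, new interval: [1.312500, 1.423750]

After 3 iteration(s), the approximation is c_3 = 1.423750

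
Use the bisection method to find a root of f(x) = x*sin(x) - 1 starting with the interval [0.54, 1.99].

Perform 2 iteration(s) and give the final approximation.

f(x) = x*sin(x) - 1
Initial interval: [0.54, 1.99]

Iteration 1:
  c_1 = (0.540000 + 1.990000)/2 = 1.265000
  f(c_1) = f(1.265000) = 0.206314
  f(a) × f(c) < 0, new interval: [0.540000, 1.265000]
Iteration 2:
  c_2 = (0.540000 + 1.265000)/2 = 0.902500
  f(c_2) = f(0.902500) = -0.291647
  f(a) × f(c) ≥ 0, new interval: [0.902500, 1.265000]

After 2 iteration(s), the approximation is c_2 = 0.902500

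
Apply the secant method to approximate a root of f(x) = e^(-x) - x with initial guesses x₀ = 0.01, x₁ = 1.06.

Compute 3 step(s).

f(x) = e^(-x) - x
x₀ = 0.01, x₁ = 1.06

Secant formula: x_{n+1} = x_n - f(x_n)(x_n - x_{n-1})/(f(x_n) - f(x_{n-1}))

Iteration 1:
  f(0.010000) = 0.980050
  f(1.060000) = -0.713544
  x_2 = 1.060000 - (-0.713544)×(1.060000 - 0.010000)/(-0.713544 - 0.980050)
       = 0.617615
Iteration 2:
  f(1.060000) = -0.713544
  f(0.617615) = -0.078385
  x_3 = 0.617615 - (-0.078385)×(0.617615 - 1.060000)/(-0.078385 - (-0.713544))
       = 0.563019
Iteration 3:
  f(0.617615) = -0.078385
  f(0.563019) = 0.006467
  x_4 = 0.563019 - 0.006467×(0.563019 - 0.617615)/(0.006467 - (-0.078385))
       = 0.567181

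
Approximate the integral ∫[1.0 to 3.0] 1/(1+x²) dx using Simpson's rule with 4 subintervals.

f(x) = 1/(1+x²)
a = 1.0, b = 3.0, n = 4
h = (b - a)/n = 0.500000

Simpson's rule: (h/3)[f(x₀) + 4f(x₁) + 2f(x₂) + ... + f(xₙ)]

x_0 = 1.0000, f(x_0) = 0.500000, coefficient = 1
x_1 = 1.5000, f(x_1) = 0.307692, coefficient = 4
x_2 = 2.0000, f(x_2) = 0.200000, coefficient = 2
x_3 = 2.5000, f(x_3) = 0.137931, coefficient = 4
x_4 = 3.0000, f(x_4) = 0.100000, coefficient = 1

I ≈ (0.500000/3) × 2.782493 = 0.463749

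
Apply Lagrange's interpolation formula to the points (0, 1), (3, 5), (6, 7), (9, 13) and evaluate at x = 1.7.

Lagrange interpolation formula:
P(x) = Σ yᵢ × Lᵢ(x)
where Lᵢ(x) = Π_{j≠i} (x - xⱼ)/(xᵢ - xⱼ)

L_0(1.7) = (1.7 - 3)/(0 - 3) × (1.7 - 6)/(0 - 6) × (1.7 - 9)/(0 - 9) = 0.251895
L_1(1.7) = (1.7 - 0)/(3 - 0) × (1.7 - 6)/(3 - 6) × (1.7 - 9)/(3 - 9) = 0.988204
L_2(1.7) = (1.7 - 0)/(6 - 0) × (1.7 - 3)/(6 - 3) × (1.7 - 9)/(6 - 9) = -0.298759
L_3(1.7) = (1.7 - 0)/(9 - 0) × (1.7 - 3)/(9 - 3) × (1.7 - 6)/(9 - 6) = 0.058660

P(1.7) = 1×L_0(1.7) + 5×L_1(1.7) + 7×L_2(1.7) + 13×L_3(1.7)
P(1.7) = 3.864185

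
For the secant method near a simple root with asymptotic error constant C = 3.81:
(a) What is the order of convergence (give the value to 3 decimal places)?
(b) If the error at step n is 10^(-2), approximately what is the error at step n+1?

(a) Secant method has superlinear convergence with order φ = (1+√5)/2 ≈ 1.618.
    This means |e_{n+1}| ≈ C|e_n|^1.618.

(b) With |e_n| = 10^(-2) and C = 3.81:
    |e_{n+1}| ≈ 3.81 × (10^(-2))^1.618 = 3.81 × 10^(-3.24)

(a) ≈ 1.618 (golden ratio); (b) |e_{n+1}| ≈ 2.212e-03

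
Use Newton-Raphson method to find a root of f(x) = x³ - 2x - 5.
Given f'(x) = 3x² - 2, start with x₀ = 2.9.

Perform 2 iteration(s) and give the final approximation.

f(x) = x³ - 2x - 5
f'(x) = 3x² - 2
x₀ = 2.9

Newton-Raphson formula: x_{n+1} = x_n - f(x_n)/f'(x_n)

Iteration 1:
  f(2.900000) = 13.589000
  f'(2.900000) = 23.230000
  x_1 = 2.900000 - 13.589000/23.230000 = 2.315024
Iteration 2:
  f(2.315024) = 2.776939
  f'(2.315024) = 14.078004
  x_2 = 2.315024 - 2.776939/14.078004 = 2.117770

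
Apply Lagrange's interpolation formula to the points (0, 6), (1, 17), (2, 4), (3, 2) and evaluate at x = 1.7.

Lagrange interpolation formula:
P(x) = Σ yᵢ × Lᵢ(x)
where Lᵢ(x) = Π_{j≠i} (x - xⱼ)/(xᵢ - xⱼ)

L_0(1.7) = (1.7 - 1)/(0 - 1) × (1.7 - 2)/(0 - 2) × (1.7 - 3)/(0 - 3) = -0.045500
L_1(1.7) = (1.7 - 0)/(1 - 0) × (1.7 - 2)/(1 - 2) × (1.7 - 3)/(1 - 3) = 0.331500
L_2(1.7) = (1.7 - 0)/(2 - 0) × (1.7 - 1)/(2 - 1) × (1.7 - 3)/(2 - 3) = 0.773500
L_3(1.7) = (1.7 - 0)/(3 - 0) × (1.7 - 1)/(3 - 1) × (1.7 - 2)/(3 - 2) = -0.059500

P(1.7) = 6×L_0(1.7) + 17×L_1(1.7) + 4×L_2(1.7) + 2×L_3(1.7)
P(1.7) = 8.337500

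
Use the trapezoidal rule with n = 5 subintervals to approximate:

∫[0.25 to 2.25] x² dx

f(x) = x²
a = 0.25, b = 2.25, n = 5
h = (b - a)/n = 0.400000

Trapezoidal rule: (h/2)[f(x₀) + 2f(x₁) + 2f(x₂) + ... + f(xₙ)]

x_0 = 0.2500, f(x_0) = 0.062500, coefficient = 1
x_1 = 0.6500, f(x_1) = 0.422500, coefficient = 2
x_2 = 1.0500, f(x_2) = 1.102500, coefficient = 2
x_3 = 1.4500, f(x_3) = 2.102500, coefficient = 2
x_4 = 1.8500, f(x_4) = 3.422500, coefficient = 2
x_5 = 2.2500, f(x_5) = 5.062500, coefficient = 1

I ≈ (0.400000/2) × 19.225000 = 3.845000
Exact value: 3.791667
Error: 0.053333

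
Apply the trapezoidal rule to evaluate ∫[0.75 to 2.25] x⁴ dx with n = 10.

f(x) = x⁴
a = 0.75, b = 2.25, n = 10
h = (b - a)/n = 0.150000

Trapezoidal rule: (h/2)[f(x₀) + 2f(x₁) + 2f(x₂) + ... + f(xₙ)]

x_0 = 0.7500, f(x_0) = 0.316406, coefficient = 1
x_1 = 0.9000, f(x_1) = 0.656100, coefficient = 2
x_2 = 1.0500, f(x_2) = 1.215506, coefficient = 2
x_3 = 1.2000, f(x_3) = 2.073600, coefficient = 2
x_4 = 1.3500, f(x_4) = 3.321506, coefficient = 2
x_5 = 1.5000, f(x_5) = 5.062500, coefficient = 2
x_6 = 1.6500, f(x_6) = 7.412006, coefficient = 2
x_7 = 1.8000, f(x_7) = 10.497600, coefficient = 2
x_8 = 1.9500, f(x_8) = 14.459006, coefficient = 2
x_9 = 2.1000, f(x_9) = 19.448100, coefficient = 2
x_10 = 2.2500, f(x_10) = 25.628906, coefficient = 1

I ≈ (0.150000/2) × 154.237162 = 11.567787
Exact value: 11.485547
Error: 0.082240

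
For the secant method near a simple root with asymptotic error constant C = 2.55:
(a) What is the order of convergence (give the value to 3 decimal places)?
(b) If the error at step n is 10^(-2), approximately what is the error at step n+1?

(a) Secant method has superlinear convergence with order φ = (1+√5)/2 ≈ 1.618.
    This means |e_{n+1}| ≈ C|e_n|^1.618.

(b) With |e_n| = 10^(-2) and C = 2.55:
    |e_{n+1}| ≈ 2.55 × (10^(-2))^1.618 = 2.55 × 10^(-3.24)

(a) ≈ 1.618 (golden ratio); (b) |e_{n+1}| ≈ 1.481e-03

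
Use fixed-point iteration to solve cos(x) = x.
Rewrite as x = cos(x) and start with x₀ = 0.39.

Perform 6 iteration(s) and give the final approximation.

Equation: cos(x) = x
Fixed-point form: x = cos(x)
x₀ = 0.39

x_1 = g(0.390000) = 0.924909
x_2 = g(0.924909) = 0.601907
x_3 = g(0.601907) = 0.824257
x_4 = g(0.824257) = 0.679102
x_5 = g(0.679102) = 0.778137
x_6 = g(0.778137) = 0.712223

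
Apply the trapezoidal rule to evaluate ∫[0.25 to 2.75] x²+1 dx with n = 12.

f(x) = x²+1
a = 0.25, b = 2.75, n = 12
h = (b - a)/n = 0.208333

Trapezoidal rule: (h/2)[f(x₀) + 2f(x₁) + 2f(x₂) + ... + f(xₙ)]

x_0 = 0.2500, f(x_0) = 1.062500, coefficient = 1
x_1 = 0.4583, f(x_1) = 1.210069, coefficient = 2
x_2 = 0.6667, f(x_2) = 1.444444, coefficient = 2
x_3 = 0.8750, f(x_3) = 1.765625, coefficient = 2
x_4 = 1.0833, f(x_4) = 2.173611, coefficient = 2
x_5 = 1.2917, f(x_5) = 2.668403, coefficient = 2
x_6 = 1.5000, f(x_6) = 3.250000, coefficient = 2
x_7 = 1.7083, f(x_7) = 3.918403, coefficient = 2
x_8 = 1.9167, f(x_8) = 4.673611, coefficient = 2
x_9 = 2.1250, f(x_9) = 5.515625, coefficient = 2
x_10 = 2.3333, f(x_10) = 6.444444, coefficient = 2
x_11 = 2.5417, f(x_11) = 7.460069, coefficient = 2
x_12 = 2.7500, f(x_12) = 8.562500, coefficient = 1

I ≈ (0.208333/2) × 90.673611 = 9.445168
Exact value: 9.427083
Error: 0.018084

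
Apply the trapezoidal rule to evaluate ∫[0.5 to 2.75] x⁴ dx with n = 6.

f(x) = x⁴
a = 0.5, b = 2.75, n = 6
h = (b - a)/n = 0.375000

Trapezoidal rule: (h/2)[f(x₀) + 2f(x₁) + 2f(x₂) + ... + f(xₙ)]

x_0 = 0.5000, f(x_0) = 0.062500, coefficient = 1
x_1 = 0.8750, f(x_1) = 0.586182, coefficient = 2
x_2 = 1.2500, f(x_2) = 2.441406, coefficient = 2
x_3 = 1.6250, f(x_3) = 6.972900, coefficient = 2
x_4 = 2.0000, f(x_4) = 16.000000, coefficient = 2
x_5 = 2.3750, f(x_5) = 31.816650, coefficient = 2
x_6 = 2.7500, f(x_6) = 57.191406, coefficient = 1

I ≈ (0.375000/2) × 172.888184 = 32.416534
Exact value: 31.449023
Error: 0.967511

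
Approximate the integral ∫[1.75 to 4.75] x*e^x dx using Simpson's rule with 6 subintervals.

f(x) = x*e^x
a = 1.75, b = 4.75, n = 6
h = (b - a)/n = 0.500000

Simpson's rule: (h/3)[f(x₀) + 4f(x₁) + 2f(x₂) + ... + f(xₙ)]

x_0 = 1.7500, f(x_0) = 10.070555, coefficient = 1
x_1 = 2.2500, f(x_1) = 21.347406, coefficient = 4
x_2 = 2.7500, f(x_2) = 43.017238, coefficient = 2
x_3 = 3.2500, f(x_3) = 83.818605, coefficient = 4
x_4 = 3.7500, f(x_4) = 159.454058, coefficient = 2
x_5 = 4.2500, f(x_5) = 297.948002, coefficient = 4
x_6 = 4.7500, f(x_6) = 549.025352, coefficient = 1

I ≈ (0.500000/3) × 2576.494548 = 429.415758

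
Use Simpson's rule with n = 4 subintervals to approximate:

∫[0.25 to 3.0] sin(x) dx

f(x) = sin(x)
a = 0.25, b = 3.0, n = 4
h = (b - a)/n = 0.687500

Simpson's rule: (h/3)[f(x₀) + 4f(x₁) + 2f(x₂) + ... + f(xₙ)]

x_0 = 0.2500, f(x_0) = 0.247404, coefficient = 1
x_1 = 0.9375, f(x_1) = 0.806081, coefficient = 4
x_2 = 1.6250, f(x_2) = 0.998531, coefficient = 2
x_3 = 2.3125, f(x_3) = 0.737319, coefficient = 4
x_4 = 3.0000, f(x_4) = 0.141120, coefficient = 1

I ≈ (0.687500/3) × 8.559186 = 1.961480
Exact value: 1.958905
Error: 0.002575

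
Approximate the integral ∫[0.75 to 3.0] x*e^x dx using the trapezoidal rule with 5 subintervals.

f(x) = x*e^x
a = 0.75, b = 3.0, n = 5
h = (b - a)/n = 0.450000

Trapezoidal rule: (h/2)[f(x₀) + 2f(x₁) + 2f(x₂) + ... + f(xₙ)]

x_0 = 0.7500, f(x_0) = 1.587750, coefficient = 1
x_1 = 1.2000, f(x_1) = 3.984140, coefficient = 2
x_2 = 1.6500, f(x_2) = 8.591517, coefficient = 2
x_3 = 2.1000, f(x_3) = 17.148957, coefficient = 2
x_4 = 2.5500, f(x_4) = 32.658115, coefficient = 2
x_5 = 3.0000, f(x_5) = 60.256611, coefficient = 1

I ≈ (0.450000/2) × 186.609818 = 41.987209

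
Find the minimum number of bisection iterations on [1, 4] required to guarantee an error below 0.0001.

We need (b-a)/2^n ≤ 0.0001
(4 - 1)/2^n ≤ 0.0001
3/2^n ≤ 0.0001
2^n ≥ 30000
n ≥ log₂(30000) = 14.87
n ≥ 15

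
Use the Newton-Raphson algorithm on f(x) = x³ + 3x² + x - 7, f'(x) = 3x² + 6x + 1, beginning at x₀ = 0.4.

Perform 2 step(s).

f(x) = x³ + 3x² + x - 7
f'(x) = 3x² + 6x + 1
x₀ = 0.4

Newton-Raphson formula: x_{n+1} = x_n - f(x_n)/f'(x_n)

Iteration 1:
  f(0.400000) = -6.056000
  f'(0.400000) = 3.880000
  x_1 = 0.400000 - (-6.056000)/3.880000 = 1.960825
Iteration 2:
  f(1.960825) = 14.034371
  f'(1.960825) = 24.299449
  x_2 = 1.960825 - 14.034371/24.299449 = 1.383266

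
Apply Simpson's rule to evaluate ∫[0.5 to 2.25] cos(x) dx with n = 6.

f(x) = cos(x)
a = 0.5, b = 2.25, n = 6
h = (b - a)/n = 0.291667

Simpson's rule: (h/3)[f(x₀) + 4f(x₁) + 2f(x₂) + ... + f(xₙ)]

x_0 = 0.5000, f(x_0) = 0.877583, coefficient = 1
x_1 = 0.7917, f(x_1) = 0.702660, coefficient = 4
x_2 = 1.0833, f(x_2) = 0.468386, coefficient = 2
x_3 = 1.3750, f(x_3) = 0.194548, coefficient = 4
x_4 = 1.6667, f(x_4) = -0.095724, coefficient = 2
x_5 = 1.9583, f(x_5) = -0.377909, coefficient = 4
x_6 = 2.2500, f(x_6) = -0.628174, coefficient = 1

I ≈ (0.291667/3) × 3.071929 = 0.298660
Exact value: 0.298648
Error: 0.000012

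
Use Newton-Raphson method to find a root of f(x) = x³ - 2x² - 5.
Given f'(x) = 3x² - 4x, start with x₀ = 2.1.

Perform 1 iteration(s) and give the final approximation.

f(x) = x³ - 2x² - 5
f'(x) = 3x² - 4x
x₀ = 2.1

Newton-Raphson formula: x_{n+1} = x_n - f(x_n)/f'(x_n)

Iteration 1:
  f(2.100000) = -4.559000
  f'(2.100000) = 4.830000
  x_1 = 2.100000 - (-4.559000)/4.830000 = 3.043892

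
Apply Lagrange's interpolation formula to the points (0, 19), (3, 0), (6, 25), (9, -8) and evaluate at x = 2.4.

Lagrange interpolation formula:
P(x) = Σ yᵢ × Lᵢ(x)
where Lᵢ(x) = Π_{j≠i} (x - xⱼ)/(xᵢ - xⱼ)

L_0(2.4) = (2.4 - 3)/(0 - 3) × (2.4 - 6)/(0 - 6) × (2.4 - 9)/(0 - 9) = 0.088000
L_1(2.4) = (2.4 - 0)/(3 - 0) × (2.4 - 6)/(3 - 6) × (2.4 - 9)/(3 - 9) = 1.056000
L_2(2.4) = (2.4 - 0)/(6 - 0) × (2.4 - 3)/(6 - 3) × (2.4 - 9)/(6 - 9) = -0.176000
L_3(2.4) = (2.4 - 0)/(9 - 0) × (2.4 - 3)/(9 - 3) × (2.4 - 6)/(9 - 6) = 0.032000

P(2.4) = 19×L_0(2.4) + 0×L_1(2.4) + 25×L_2(2.4) + (-8)×L_3(2.4)
P(2.4) = -2.984000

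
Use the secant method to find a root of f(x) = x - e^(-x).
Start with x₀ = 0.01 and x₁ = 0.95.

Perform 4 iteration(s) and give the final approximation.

f(x) = x - e^(-x)
x₀ = 0.01, x₁ = 0.95

Secant formula: x_{n+1} = x_n - f(x_n)(x_n - x_{n-1})/(f(x_n) - f(x_{n-1}))

Iteration 1:
  f(0.010000) = -0.980050
  f(0.950000) = 0.563259
  x_2 = 0.950000 - 0.563259×(0.950000 - 0.010000)/(0.563259 - (-0.980050))
       = 0.606930
Iteration 2:
  f(0.950000) = 0.563259
  f(0.606930) = 0.061908
  x_3 = 0.606930 - 0.061908×(0.606930 - 0.950000)/(0.061908 - 0.563259)
       = 0.564567
Iteration 3:
  f(0.606930) = 0.061908
  f(0.564567) = -0.004040
  x_4 = 0.564567 - (-0.004040)×(0.564567 - 0.606930)/(-0.004040 - 0.061908)
       = 0.567162
Iteration 4:
  f(0.564567) = -0.004040
  f(0.567162) = 0.000029
  x_5 = 0.567162 - 0.000029×(0.567162 - 0.564567)/(0.000029 - (-0.004040))
       = 0.567143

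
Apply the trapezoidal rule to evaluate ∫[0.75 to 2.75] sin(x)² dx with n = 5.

f(x) = sin(x)²
a = 0.75, b = 2.75, n = 5
h = (b - a)/n = 0.400000

Trapezoidal rule: (h/2)[f(x₀) + 2f(x₁) + 2f(x₂) + ... + f(xₙ)]

x_0 = 0.7500, f(x_0) = 0.464631, coefficient = 1
x_1 = 1.1500, f(x_1) = 0.833138, coefficient = 2
x_2 = 1.5500, f(x_2) = 0.999568, coefficient = 2
x_3 = 1.9500, f(x_3) = 0.862966, coefficient = 2
x_4 = 2.3500, f(x_4) = 0.506194, coefficient = 2
x_5 = 2.7500, f(x_5) = 0.145665, coefficient = 1

I ≈ (0.400000/2) × 7.014029 = 1.402806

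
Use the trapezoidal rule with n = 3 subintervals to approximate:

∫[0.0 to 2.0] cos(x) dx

f(x) = cos(x)
a = 0.0, b = 2.0, n = 3
h = (b - a)/n = 0.666667

Trapezoidal rule: (h/2)[f(x₀) + 2f(x₁) + 2f(x₂) + ... + f(xₙ)]

x_0 = 0.0000, f(x_0) = 1.000000, coefficient = 1
x_1 = 0.6667, f(x_1) = 0.785887, coefficient = 2
x_2 = 1.3333, f(x_2) = 0.235238, coefficient = 2
x_3 = 2.0000, f(x_3) = -0.416147, coefficient = 1

I ≈ (0.666667/2) × 2.626103 = 0.875368
Exact value: 0.909297
Error: 0.033930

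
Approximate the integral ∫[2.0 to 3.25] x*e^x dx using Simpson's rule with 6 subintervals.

f(x) = x*e^x
a = 2.0, b = 3.25, n = 6
h = (b - a)/n = 0.208333

Simpson's rule: (h/3)[f(x₀) + 4f(x₁) + 2f(x₂) + ... + f(xₙ)]

x_0 = 2.0000, f(x_0) = 14.778112, coefficient = 1
x_1 = 2.2083, f(x_1) = 20.097017, coefficient = 4
x_2 = 2.4167, f(x_2) = 27.087053, coefficient = 2
x_3 = 2.6250, f(x_3) = 36.237007, coefficient = 4
x_4 = 2.8333, f(x_4) = 48.172446, coefficient = 2
x_5 = 3.0417, f(x_5) = 63.692848, coefficient = 4
x_6 = 3.2500, f(x_6) = 83.818605, coefficient = 1

I ≈ (0.208333/3) × 729.223205 = 50.640500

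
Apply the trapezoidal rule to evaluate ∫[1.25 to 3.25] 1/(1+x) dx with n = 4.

f(x) = 1/(1+x)
a = 1.25, b = 3.25, n = 4
h = (b - a)/n = 0.500000

Trapezoidal rule: (h/2)[f(x₀) + 2f(x₁) + 2f(x₂) + ... + f(xₙ)]

x_0 = 1.2500, f(x_0) = 0.444444, coefficient = 1
x_1 = 1.7500, f(x_1) = 0.363636, coefficient = 2
x_2 = 2.2500, f(x_2) = 0.307692, coefficient = 2
x_3 = 2.7500, f(x_3) = 0.266667, coefficient = 2
x_4 = 3.2500, f(x_4) = 0.235294, coefficient = 1

I ≈ (0.500000/2) × 2.555729 = 0.638932
Exact value: 0.635989
Error: 0.002944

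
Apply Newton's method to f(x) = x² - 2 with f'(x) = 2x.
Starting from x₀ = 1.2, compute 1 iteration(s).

f(x) = x² - 2
f'(x) = 2x
x₀ = 1.2

Newton-Raphson formula: x_{n+1} = x_n - f(x_n)/f'(x_n)

Iteration 1:
  f(1.200000) = -0.560000
  f'(1.200000) = 2.400000
  x_1 = 1.200000 - (-0.560000)/2.400000 = 1.433333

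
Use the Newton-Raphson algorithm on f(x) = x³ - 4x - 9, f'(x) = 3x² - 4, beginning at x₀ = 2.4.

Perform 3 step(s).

f(x) = x³ - 4x - 9
f'(x) = 3x² - 4
x₀ = 2.4

Newton-Raphson formula: x_{n+1} = x_n - f(x_n)/f'(x_n)

Iteration 1:
  f(2.400000) = -4.776000
  f'(2.400000) = 13.280000
  x_1 = 2.400000 - (-4.776000)/13.280000 = 2.759639
Iteration 2:
  f(2.759639) = 0.977763
  f'(2.759639) = 18.846815
  x_2 = 2.759639 - 0.977763/18.846815 = 2.707759
Iteration 3:
  f(2.707759) = 0.022143
  f'(2.707759) = 17.995878
  x_3 = 2.707759 - 0.022143/17.995878 = 2.706529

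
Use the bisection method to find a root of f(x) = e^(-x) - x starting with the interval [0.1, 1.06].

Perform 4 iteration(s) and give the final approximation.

f(x) = e^(-x) - x
Initial interval: [0.1, 1.06]

Iteration 1:
  c_1 = (0.100000 + 1.060000)/2 = 0.580000
  f(c_1) = f(0.580000) = -0.020102
  f(a) × f(c) < 0, new interval: [0.100000, 0.580000]
Iteration 2:
  c_2 = (0.100000 + 0.580000)/2 = 0.340000
  f(c_2) = f(0.340000) = 0.371770
  f(a) × f(c) ≥ 0, new interval: [0.340000, 0.580000]
Iteration 3:
  c_3 = (0.340000 + 0.580000)/2 = 0.460000
  f(c_3) = f(0.460000) = 0.171284
  f(a) × f(c) ≥ 0, new interval: [0.460000, 0.580000]
Iteration 4:
  c_4 = (0.460000 + 0.580000)/2 = 0.520000
  f(c_4) = f(0.520000) = 0.074521
  f(a) × f(c) ≥ 0, new interval: [0.520000, 0.580000]

After 4 iteration(s), the approximation is c_4 = 0.520000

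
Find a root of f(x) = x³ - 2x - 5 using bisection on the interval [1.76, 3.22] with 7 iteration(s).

f(x) = x³ - 2x - 5
Initial interval: [1.76, 3.22]

Iteration 1:
  c_1 = (1.760000 + 3.220000)/2 = 2.490000
  f(c_1) = f(2.490000) = 5.458249
  f(a) × f(c) < 0, new interval: [1.760000, 2.490000]
Iteration 2:
  c_2 = (1.760000 + 2.490000)/2 = 2.125000
  f(c_2) = f(2.125000) = 0.345703
  f(a) × f(c) < 0, new interval: [1.760000, 2.125000]
Iteration 3:
  c_3 = (1.760000 + 2.125000)/2 = 1.942500
  f(c_3) = f(1.942500) = -1.555353
  f(a) × f(c) ≥ 0, new interval: [1.942500, 2.125000]
Iteration 4:
  c_4 = (1.942500 + 2.125000)/2 = 2.033750
  f(c_4) = f(2.033750) = -0.655627
  f(a) × f(c) ≥ 0, new interval: [2.033750, 2.125000]
Iteration 5:
  c_5 = (2.033750 + 2.125000)/2 = 2.079375
  f(c_5) = f(2.079375) = -0.167948
  f(a) × f(c) ≥ 0, new interval: [2.079375, 2.125000]
Iteration 6:
  c_6 = (2.079375 + 2.125000)/2 = 2.102187
  f(c_6) = f(2.102187) = 0.085596
  f(a) × f(c) < 0, new interval: [2.079375, 2.102187]
Iteration 7:
  c_7 = (2.079375 + 2.102187)/2 = 2.090781
  f(c_7) = f(2.090781) = -0.041992
  f(a) × f(c) ≥ 0, new interval: [2.090781, 2.102187]

After 7 iteration(s), the approximation is c_7 = 2.090781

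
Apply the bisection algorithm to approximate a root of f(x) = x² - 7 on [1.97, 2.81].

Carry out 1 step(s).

f(x) = x² - 7
Initial interval: [1.97, 2.81]

Iteration 1:
  c_1 = (1.970000 + 2.810000)/2 = 2.390000
  f(c_1) = f(2.390000) = -1.287900
  f(a) × f(c) ≥ 0, new interval: [2.390000, 2.810000]

After 1 iteration(s), the approximation is c_1 = 2.390000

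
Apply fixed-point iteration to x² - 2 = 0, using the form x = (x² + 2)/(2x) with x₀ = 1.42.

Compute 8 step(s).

Equation: x² - 2 = 0
Fixed-point form: x = (x² + 2)/(2x)
x₀ = 1.42

x_1 = g(1.420000) = 1.414225
x_2 = g(1.414225) = 1.414214
x_3 = g(1.414214) = 1.414214
x_4 = g(1.414214) = 1.414214
x_5 = g(1.414214) = 1.414214
x_6 = g(1.414214) = 1.414214
x_7 = g(1.414214) = 1.414214
x_8 = g(1.414214) = 1.414214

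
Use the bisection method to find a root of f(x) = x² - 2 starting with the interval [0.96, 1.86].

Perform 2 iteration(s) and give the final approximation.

f(x) = x² - 2
Initial interval: [0.96, 1.86]

Iteration 1:
  c_1 = (0.960000 + 1.860000)/2 = 1.410000
  f(c_1) = f(1.410000) = -0.011900
  f(a) × f(c) ≥ 0, new interval: [1.410000, 1.860000]
Iteration 2:
  c_2 = (1.410000 + 1.860000)/2 = 1.635000
  f(c_2) = f(1.635000) = 0.673225
  f(a) × f(c) < 0, new interval: [1.410000, 1.635000]

After 2 iteration(s), the approximation is c_2 = 1.635000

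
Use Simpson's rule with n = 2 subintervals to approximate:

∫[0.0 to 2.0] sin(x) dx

f(x) = sin(x)
a = 0.0, b = 2.0, n = 2
h = (b - a)/n = 1.000000

Simpson's rule: (h/3)[f(x₀) + 4f(x₁) + 2f(x₂) + ... + f(xₙ)]

x_0 = 0.0000, f(x_0) = 0.000000, coefficient = 1
x_1 = 1.0000, f(x_1) = 0.841471, coefficient = 4
x_2 = 2.0000, f(x_2) = 0.909297, coefficient = 1

I ≈ (1.000000/3) × 4.275181 = 1.425060
Exact value: 1.416147
Error: 0.008914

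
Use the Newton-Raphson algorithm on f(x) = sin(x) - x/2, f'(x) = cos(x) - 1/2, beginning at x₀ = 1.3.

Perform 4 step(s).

f(x) = sin(x) - x/2
f'(x) = cos(x) - 1/2
x₀ = 1.3

Newton-Raphson formula: x_{n+1} = x_n - f(x_n)/f'(x_n)

Iteration 1:
  f(1.300000) = 0.313558
  f'(1.300000) = -0.232501
  x_1 = 1.300000 - 0.313558/(-0.232501) = 2.648631
Iteration 2:
  f(2.648631) = -0.851078
  f'(2.648631) = -1.380935
  x_2 = 2.648631 - (-0.851078)/(-1.380935) = 2.032325
Iteration 3:
  f(2.032325) = -0.120790
  f'(2.032325) = -0.945317
  x_3 = 2.032325 - (-0.120790)/(-0.945317) = 1.904548
Iteration 4:
  f(1.904548) = -0.007454
  f'(1.904548) = -0.827590
  x_4 = 1.904548 - (-0.007454)/(-0.827590) = 1.895541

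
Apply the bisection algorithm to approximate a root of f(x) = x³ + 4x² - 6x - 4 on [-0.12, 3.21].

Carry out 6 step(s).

f(x) = x³ + 4x² - 6x - 4
Initial interval: [-0.12, 3.21]

Iteration 1:
  c_1 = (-0.120000 + 3.210000)/2 = 1.545000
  f(c_1) = f(1.545000) = -0.033946
  f(a) × f(c) ≥ 0, new interval: [1.545000, 3.210000]
Iteration 2:
  c_2 = (1.545000 + 3.210000)/2 = 2.377500
  f(c_2) = f(2.377500) = 17.783859
  f(a) × f(c) < 0, new interval: [1.545000, 2.377500]
Iteration 3:
  c_3 = (1.545000 + 2.377500)/2 = 1.961250
  f(c_3) = f(1.961250) = 7.162457
  f(a) × f(c) < 0, new interval: [1.545000, 1.961250]
Iteration 4:
  c_4 = (1.545000 + 1.961250)/2 = 1.753125
  f(c_4) = f(1.753125) = 3.163176
  f(a) × f(c) < 0, new interval: [1.545000, 1.753125]
Iteration 5:
  c_5 = (1.545000 + 1.753125)/2 = 1.649062
  f(c_5) = f(1.649062) = 1.467726
  f(a) × f(c) < 0, new interval: [1.545000, 1.649062]
Iteration 6:
  c_6 = (1.545000 + 1.649062)/2 = 1.597031
  f(c_6) = f(1.597031) = 0.693090
  f(a) × f(c) < 0, new interval: [1.545000, 1.597031]

After 6 iteration(s), the approximation is c_6 = 1.597031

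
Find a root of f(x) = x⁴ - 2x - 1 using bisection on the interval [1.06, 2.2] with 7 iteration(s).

f(x) = x⁴ - 2x - 1
Initial interval: [1.06, 2.2]

Iteration 1:
  c_1 = (1.060000 + 2.200000)/2 = 1.630000
  f(c_1) = f(1.630000) = 2.799118
  f(a) × f(c) < 0, new interval: [1.060000, 1.630000]
Iteration 2:
  c_2 = (1.060000 + 1.630000)/2 = 1.345000
  f(c_2) = f(1.345000) = -0.417429
  f(a) × f(c) ≥ 0, new interval: [1.345000, 1.630000]
Iteration 3:
  c_3 = (1.345000 + 1.630000)/2 = 1.487500
  f(c_3) = f(1.487500) = 0.920848
  f(a) × f(c) < 0, new interval: [1.345000, 1.487500]
Iteration 4:
  c_4 = (1.345000 + 1.487500)/2 = 1.416250
  f(c_4) = f(1.416250) = 0.190589
  f(a) × f(c) < 0, new interval: [1.345000, 1.416250]
Iteration 5:
  c_5 = (1.345000 + 1.416250)/2 = 1.380625
  f(c_5) = f(1.380625) = -0.127936
  f(a) × f(c) ≥ 0, new interval: [1.380625, 1.416250]
Iteration 6:
  c_6 = (1.380625 + 1.416250)/2 = 1.398438
  f(c_6) = f(1.398438) = 0.027604
  f(a) × f(c) < 0, new interval: [1.380625, 1.398438]
Iteration 7:
  c_7 = (1.380625 + 1.398438)/2 = 1.389531
  f(c_7) = f(1.389531) = -0.051085
  f(a) × f(c) ≥ 0, new interval: [1.389531, 1.398438]

After 7 iteration(s), the approximation is c_7 = 1.389531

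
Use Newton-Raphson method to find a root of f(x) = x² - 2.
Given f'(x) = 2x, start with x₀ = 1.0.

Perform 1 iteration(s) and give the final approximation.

f(x) = x² - 2
f'(x) = 2x
x₀ = 1.0

Newton-Raphson formula: x_{n+1} = x_n - f(x_n)/f'(x_n)

Iteration 1:
  f(1.000000) = -1.000000
  f'(1.000000) = 2.000000
  x_1 = 1.000000 - (-1.000000)/2.000000 = 1.500000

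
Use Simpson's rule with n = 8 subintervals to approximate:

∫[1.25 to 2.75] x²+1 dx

f(x) = x²+1
a = 1.25, b = 2.75, n = 8
h = (b - a)/n = 0.187500

Simpson's rule: (h/3)[f(x₀) + 4f(x₁) + 2f(x₂) + ... + f(xₙ)]

x_0 = 1.2500, f(x_0) = 2.562500, coefficient = 1
x_1 = 1.4375, f(x_1) = 3.066406, coefficient = 4
x_2 = 1.6250, f(x_2) = 3.640625, coefficient = 2
x_3 = 1.8125, f(x_3) = 4.285156, coefficient = 4
x_4 = 2.0000, f(x_4) = 5.000000, coefficient = 2
x_5 = 2.1875, f(x_5) = 5.785156, coefficient = 4
x_6 = 2.3750, f(x_6) = 6.640625, coefficient = 2
x_7 = 2.5625, f(x_7) = 7.566406, coefficient = 4
x_8 = 2.7500, f(x_8) = 8.562500, coefficient = 1

I ≈ (0.187500/3) × 124.500000 = 7.781250
Exact value: 7.781250
Error: 0.000000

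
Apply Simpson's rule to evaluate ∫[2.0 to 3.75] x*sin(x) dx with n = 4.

f(x) = x*sin(x)
a = 2.0, b = 3.75, n = 4
h = (b - a)/n = 0.437500

Simpson's rule: (h/3)[f(x₀) + 4f(x₁) + 2f(x₂) + ... + f(xₙ)]

x_0 = 2.0000, f(x_0) = 1.818595, coefficient = 1
x_1 = 2.4375, f(x_1) = 1.577897, coefficient = 4
x_2 = 2.8750, f(x_2) = 0.757407, coefficient = 2
x_3 = 3.3125, f(x_3) = -0.563379, coefficient = 4
x_4 = 3.7500, f(x_4) = -2.143355, coefficient = 1

I ≈ (0.437500/3) × 5.248130 = 0.765352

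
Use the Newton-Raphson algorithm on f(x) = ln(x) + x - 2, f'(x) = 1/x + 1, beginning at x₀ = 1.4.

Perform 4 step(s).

f(x) = ln(x) + x - 2
f'(x) = 1/x + 1
x₀ = 1.4

Newton-Raphson formula: x_{n+1} = x_n - f(x_n)/f'(x_n)

Iteration 1:
  f(1.400000) = -0.263528
  f'(1.400000) = 1.714286
  x_1 = 1.400000 - (-0.263528)/1.714286 = 1.553725
Iteration 2:
  f(1.553725) = -0.005621
  f'(1.553725) = 1.643615
  x_2 = 1.553725 - (-0.005621)/1.643615 = 1.557144
Iteration 3:
  f(1.557144) = -0.000002
  f'(1.557144) = 1.642201
  x_3 = 1.557144 - (-0.000002)/1.642201 = 1.557146
Iteration 4:
  f(1.557146) = 0.000000
  f'(1.557146) = 1.642201
  x_4 = 1.557146 - 0.000000/1.642201 = 1.557146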